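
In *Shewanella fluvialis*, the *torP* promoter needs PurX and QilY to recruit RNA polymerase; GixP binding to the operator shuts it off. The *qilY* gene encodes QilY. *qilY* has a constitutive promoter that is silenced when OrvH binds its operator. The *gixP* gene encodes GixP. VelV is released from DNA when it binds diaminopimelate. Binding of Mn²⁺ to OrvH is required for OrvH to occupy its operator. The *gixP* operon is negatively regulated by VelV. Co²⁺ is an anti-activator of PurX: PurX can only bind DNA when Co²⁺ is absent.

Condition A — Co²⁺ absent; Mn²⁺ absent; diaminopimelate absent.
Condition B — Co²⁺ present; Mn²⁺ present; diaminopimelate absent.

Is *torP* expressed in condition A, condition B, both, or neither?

Condition A:
Co²⁺ is absent, so PurX is active.
Mn²⁺ is absent, so OrvH is inactive.
With no repressor bound, *qilY* is transcribed.
So QilY is produced and active.
Diaminopimelate is absent, so VelV is active.
With repressor VelV bound, *gixP* is not transcribed.
So GixP is not produced.
No repressor is bound and PurX and QilY are active, so *torP* is transcribed.
→ *torP* is ON in A.
Condition B:
Co²⁺ is present, so PurX is inactive.
Mn²⁺ is present, so OrvH is active.
With repressor OrvH bound, *qilY* is not transcribed.
So QilY is not produced.
Diaminopimelate is absent, so VelV is active.
With repressor VelV bound, *gixP* is not transcribed.
So GixP is not produced.
Required activator PurX is absent, so *torP* is not transcribed.
→ *torP* is OFF in B.

A only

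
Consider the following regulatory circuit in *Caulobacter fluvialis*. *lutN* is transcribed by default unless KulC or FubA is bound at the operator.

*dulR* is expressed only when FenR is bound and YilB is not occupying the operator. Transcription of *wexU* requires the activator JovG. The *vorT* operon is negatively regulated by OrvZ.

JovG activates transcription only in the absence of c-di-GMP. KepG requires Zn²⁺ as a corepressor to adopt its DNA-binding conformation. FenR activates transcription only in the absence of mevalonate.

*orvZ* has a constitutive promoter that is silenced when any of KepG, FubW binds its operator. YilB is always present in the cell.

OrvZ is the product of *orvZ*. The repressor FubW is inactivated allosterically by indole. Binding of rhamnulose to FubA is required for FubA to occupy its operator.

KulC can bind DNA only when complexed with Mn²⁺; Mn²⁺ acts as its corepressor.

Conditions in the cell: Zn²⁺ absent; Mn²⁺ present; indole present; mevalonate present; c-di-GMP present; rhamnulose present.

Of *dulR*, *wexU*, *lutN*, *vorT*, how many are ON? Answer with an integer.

Mevalonate is present, so FenR is inactive.
YilB is produced constitutively and is active.
With repressor YilB bound, *dulR* is not transcribed.
→ *dulR* is OFF.
c-di-GMP is present, so JovG is inactive.
Required activator JovG is absent, so *wexU* is not transcribed.
→ *wexU* is OFF.
Mn²⁺ is present, so KulC is active.
Rhamnulose is present, so FubA is active.
With repressor KulC bound, *lutN* is not transcribed.
→ *lutN* is OFF.
Zn²⁺ is absent, so KepG is inactive.
Indole is present, so FubW is inactive.
With no repressor bound, *orvZ* is transcribed.
So OrvZ is produced and active.
With repressor OrvZ bound, *vorT* is not transcribed.
→ *vorT* is OFF.
0 of the 4 genes are transcribed.

0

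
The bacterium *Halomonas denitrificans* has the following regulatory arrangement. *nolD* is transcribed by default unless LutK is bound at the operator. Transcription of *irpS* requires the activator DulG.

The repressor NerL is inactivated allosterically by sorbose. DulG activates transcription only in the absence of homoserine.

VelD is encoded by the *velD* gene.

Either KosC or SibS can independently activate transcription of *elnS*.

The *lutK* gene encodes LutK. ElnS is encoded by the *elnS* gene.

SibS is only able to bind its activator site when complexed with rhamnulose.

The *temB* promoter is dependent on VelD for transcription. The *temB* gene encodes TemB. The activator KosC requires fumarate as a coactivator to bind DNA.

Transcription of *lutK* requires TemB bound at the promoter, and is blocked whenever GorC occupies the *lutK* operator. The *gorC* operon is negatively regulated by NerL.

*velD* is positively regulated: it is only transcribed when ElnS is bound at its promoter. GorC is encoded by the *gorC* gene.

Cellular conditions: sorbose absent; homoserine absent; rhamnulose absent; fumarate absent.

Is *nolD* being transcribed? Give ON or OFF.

Fumarate is absent, so KosC is inactive.
Rhamnulose is absent, so SibS is inactive.
No activator is available at the *elnS* promoter, so *elnS* is not transcribed.
So ElnS is not produced.
Required activator ElnS is absent, so *velD* is not transcribed.
So VelD is not produced.
Required activator VelD is absent, so *temB* is not transcribed.
So TemB is not produced.
Sorbose is absent, so NerL is active.
With repressor NerL bound, *gorC* is not transcribed.
So GorC is not produced.
Required activator TemB is absent, so *lutK* is not transcribed.
So LutK is not produced.
With no repressor bound, *nolD* is transcribed.

ON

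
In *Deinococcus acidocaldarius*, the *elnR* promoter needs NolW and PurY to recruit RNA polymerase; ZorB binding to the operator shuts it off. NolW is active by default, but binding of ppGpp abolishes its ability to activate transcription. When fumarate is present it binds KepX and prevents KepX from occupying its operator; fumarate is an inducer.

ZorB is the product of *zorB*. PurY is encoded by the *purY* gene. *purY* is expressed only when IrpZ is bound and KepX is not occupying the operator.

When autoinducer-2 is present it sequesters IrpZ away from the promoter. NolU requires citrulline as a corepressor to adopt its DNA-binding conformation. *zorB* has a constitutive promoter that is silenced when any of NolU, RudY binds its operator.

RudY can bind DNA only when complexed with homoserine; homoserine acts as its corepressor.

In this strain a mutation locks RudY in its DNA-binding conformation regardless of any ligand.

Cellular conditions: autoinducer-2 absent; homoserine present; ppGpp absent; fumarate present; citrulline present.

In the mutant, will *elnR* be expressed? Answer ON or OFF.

Citrulline is present, so NolU is active.
RudY is constitutively active in this strain.
With repressor NolU bound, *zorB* is not transcribed.
So ZorB is not produced.
ppGpp is absent, so NolW is active.
Autoinducer-2 is absent, so IrpZ is active.
Fumarate is present, so KepX is inactive.
No repressor is bound and IrpZ is active, so *purY* is transcribed.
So PurY is produced and active.
No repressor is bound and NolW and PurY are active, so *elnR* is transcribed.

ON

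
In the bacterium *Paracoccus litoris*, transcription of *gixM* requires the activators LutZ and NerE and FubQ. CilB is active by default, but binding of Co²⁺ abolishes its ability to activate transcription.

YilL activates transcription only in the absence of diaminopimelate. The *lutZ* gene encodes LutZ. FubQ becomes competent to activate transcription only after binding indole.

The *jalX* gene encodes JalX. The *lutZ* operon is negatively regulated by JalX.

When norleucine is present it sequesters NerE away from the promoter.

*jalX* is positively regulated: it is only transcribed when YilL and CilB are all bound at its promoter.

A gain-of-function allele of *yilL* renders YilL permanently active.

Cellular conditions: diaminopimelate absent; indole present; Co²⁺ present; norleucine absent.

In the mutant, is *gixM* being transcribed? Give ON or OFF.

ON

YilL is constitutively active in this strain.
Co²⁺ is present, so CilB is inactive.
Required activator CilB is absent, so *jalX* is not transcribed.
So JalX is not produced.
With no repressor bound, *lutZ* is transcribed.
So LutZ is produced and active.
Norleucine is absent, so NerE is active.
Indole is present, so FubQ is active.
No repressor is bound and LutZ and NerE and FubQ are active, so *gixM* is transcribed.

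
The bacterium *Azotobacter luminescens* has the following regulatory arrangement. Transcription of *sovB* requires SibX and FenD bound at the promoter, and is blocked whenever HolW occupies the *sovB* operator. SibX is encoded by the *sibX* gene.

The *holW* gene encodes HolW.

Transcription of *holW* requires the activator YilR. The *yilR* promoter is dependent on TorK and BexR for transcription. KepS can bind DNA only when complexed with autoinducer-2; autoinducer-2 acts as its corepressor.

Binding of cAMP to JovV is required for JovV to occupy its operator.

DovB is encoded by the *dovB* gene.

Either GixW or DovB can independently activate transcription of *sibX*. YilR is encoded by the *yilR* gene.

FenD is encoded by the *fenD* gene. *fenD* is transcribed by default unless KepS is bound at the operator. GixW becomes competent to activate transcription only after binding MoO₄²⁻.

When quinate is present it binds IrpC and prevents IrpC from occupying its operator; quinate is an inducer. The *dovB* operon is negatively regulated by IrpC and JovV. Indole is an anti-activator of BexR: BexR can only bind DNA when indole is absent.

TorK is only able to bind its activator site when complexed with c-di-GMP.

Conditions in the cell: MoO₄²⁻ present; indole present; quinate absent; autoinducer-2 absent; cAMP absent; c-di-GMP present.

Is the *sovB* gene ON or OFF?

MoO₄²⁻ is present, so GixW is active.
Quinate is absent, so IrpC is active.
cAMP is absent, so JovV is inactive.
With repressor IrpC bound, *dovB* is not transcribed.
So DovB is not produced.
Activator GixW is present, so *sibX* is transcribed.
So SibX is produced and active.
c-di-GMP is present, so TorK is active.
Indole is present, so BexR is inactive.
Required activator BexR is absent, so *yilR* is not transcribed.
So YilR is not produced.
Required activator YilR is absent, so *holW* is not transcribed.
So HolW is not produced.
Autoinducer-2 is absent, so KepS is inactive.
With no repressor bound, *fenD* is transcribed.
So FenD is produced and active.
No repressor is bound and SibX and FenD are active, so *sovB* is transcribed.

ON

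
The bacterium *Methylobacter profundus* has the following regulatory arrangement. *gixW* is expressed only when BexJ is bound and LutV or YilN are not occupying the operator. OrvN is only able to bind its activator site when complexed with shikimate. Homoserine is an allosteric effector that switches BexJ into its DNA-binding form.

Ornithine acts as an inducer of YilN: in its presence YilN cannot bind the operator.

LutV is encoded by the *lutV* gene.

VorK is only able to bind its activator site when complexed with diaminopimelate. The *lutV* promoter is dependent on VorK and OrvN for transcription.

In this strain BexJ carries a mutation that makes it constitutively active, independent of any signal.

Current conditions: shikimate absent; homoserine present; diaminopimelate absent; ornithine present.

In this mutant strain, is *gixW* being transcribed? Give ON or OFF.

BexJ is constitutively active in this strain.
Diaminopimelate is absent, so VorK is inactive.
Shikimate is absent, so OrvN is inactive.
Required activator VorK is absent, so *lutV* is not transcribed.
So LutV is not produced.
Ornithine is present, so YilN is inactive.
No repressor is bound and BexJ is active, so *gixW* is transcribed.

ON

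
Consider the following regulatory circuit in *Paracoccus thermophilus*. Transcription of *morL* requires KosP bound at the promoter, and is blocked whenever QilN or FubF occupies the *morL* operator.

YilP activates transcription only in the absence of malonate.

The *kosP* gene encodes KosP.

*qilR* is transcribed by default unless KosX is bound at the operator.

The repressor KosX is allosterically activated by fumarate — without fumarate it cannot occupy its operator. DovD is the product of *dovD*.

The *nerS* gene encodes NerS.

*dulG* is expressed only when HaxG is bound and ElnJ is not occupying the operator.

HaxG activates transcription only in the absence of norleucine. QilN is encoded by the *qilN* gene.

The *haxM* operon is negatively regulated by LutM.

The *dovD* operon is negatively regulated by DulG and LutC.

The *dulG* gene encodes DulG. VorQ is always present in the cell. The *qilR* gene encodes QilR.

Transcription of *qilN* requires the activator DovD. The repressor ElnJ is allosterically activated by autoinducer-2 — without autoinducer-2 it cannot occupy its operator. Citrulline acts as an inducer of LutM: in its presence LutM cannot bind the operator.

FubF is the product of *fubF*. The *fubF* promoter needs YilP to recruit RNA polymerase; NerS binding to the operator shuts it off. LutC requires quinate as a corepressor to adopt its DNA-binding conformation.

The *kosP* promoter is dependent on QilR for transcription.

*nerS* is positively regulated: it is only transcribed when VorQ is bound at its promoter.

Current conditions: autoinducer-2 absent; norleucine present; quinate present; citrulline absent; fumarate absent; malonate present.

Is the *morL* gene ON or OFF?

ON

Autoinducer-2 is absent, so ElnJ is inactive.
Norleucine is present, so HaxG is inactive.
Required activator HaxG is absent, so *dulG* is not transcribed.
So DulG is not produced.
Quinate is present, so LutC is active.
With repressor LutC bound, *dovD* is not transcribed.
So DovD is not produced.
Required activator DovD is absent, so *qilN* is not transcribed.
So QilN is not produced.
Fumarate is absent, so KosX is inactive.
With no repressor bound, *qilR* is transcribed.
So QilR is produced and active.
No repressor is bound and QilR is active, so *kosP* is transcribed.
So KosP is produced and active.
Malonate is present, so YilP is inactive.
VorQ is produced constitutively and is active.
No repressor is bound and VorQ is active, so *nerS* is transcribed.
So NerS is produced and active.
With repressor NerS bound, *fubF* is not transcribed.
So FubF is not produced.
No repressor is bound and KosP is active, so *morL* is transcribed.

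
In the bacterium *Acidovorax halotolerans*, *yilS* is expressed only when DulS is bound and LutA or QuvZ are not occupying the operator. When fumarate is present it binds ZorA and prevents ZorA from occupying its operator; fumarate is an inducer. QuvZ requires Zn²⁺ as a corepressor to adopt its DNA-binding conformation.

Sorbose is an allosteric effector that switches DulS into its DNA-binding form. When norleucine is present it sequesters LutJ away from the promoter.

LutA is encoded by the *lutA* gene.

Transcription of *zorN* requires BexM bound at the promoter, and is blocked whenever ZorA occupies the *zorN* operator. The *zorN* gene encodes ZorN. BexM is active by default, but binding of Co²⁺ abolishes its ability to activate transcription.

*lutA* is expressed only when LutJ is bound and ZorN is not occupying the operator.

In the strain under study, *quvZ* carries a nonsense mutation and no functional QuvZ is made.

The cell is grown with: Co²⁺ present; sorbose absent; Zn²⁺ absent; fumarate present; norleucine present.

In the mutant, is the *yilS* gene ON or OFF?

Norleucine is present, so LutJ is inactive.
Co²⁺ is present, so BexM is inactive.
Fumarate is present, so ZorA is inactive.
Required activator BexM is absent, so *zorN* is not transcribed.
So ZorN is not produced.
Required activator LutJ is absent, so *lutA* is not transcribed.
So LutA is not produced.
QuvZ is non-functional in this strain, so it has no effect.
Sorbose is absent, so DulS is inactive.
Required activator DulS is absent, so *yilS* is not transcribed.

OFF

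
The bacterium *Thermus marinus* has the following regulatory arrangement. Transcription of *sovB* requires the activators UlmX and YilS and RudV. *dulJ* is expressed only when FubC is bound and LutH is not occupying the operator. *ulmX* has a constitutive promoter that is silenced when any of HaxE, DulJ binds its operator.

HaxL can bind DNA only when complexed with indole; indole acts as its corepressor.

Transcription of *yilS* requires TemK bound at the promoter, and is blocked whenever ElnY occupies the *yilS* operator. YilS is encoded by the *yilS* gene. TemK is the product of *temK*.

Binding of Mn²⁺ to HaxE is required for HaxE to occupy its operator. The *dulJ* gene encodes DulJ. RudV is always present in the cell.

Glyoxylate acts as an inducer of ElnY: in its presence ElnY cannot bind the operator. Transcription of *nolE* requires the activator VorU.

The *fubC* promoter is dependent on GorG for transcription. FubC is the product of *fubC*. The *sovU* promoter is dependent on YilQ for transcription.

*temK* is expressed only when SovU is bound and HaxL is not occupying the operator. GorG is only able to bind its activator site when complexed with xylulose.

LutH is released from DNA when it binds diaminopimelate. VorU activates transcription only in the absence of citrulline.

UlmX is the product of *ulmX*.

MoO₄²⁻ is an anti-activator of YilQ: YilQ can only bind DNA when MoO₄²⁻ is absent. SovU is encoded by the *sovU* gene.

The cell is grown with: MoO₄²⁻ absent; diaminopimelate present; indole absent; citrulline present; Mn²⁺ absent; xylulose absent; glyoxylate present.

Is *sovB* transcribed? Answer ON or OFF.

ON

Mn²⁺ is absent, so HaxE is inactive.
Diaminopimelate is present, so LutH is inactive.
Xylulose is absent, so GorG is inactive.
Required activator GorG is absent, so *fubC* is not transcribed.
So FubC is not produced.
Required activator FubC is absent, so *dulJ* is not transcribed.
So DulJ is not produced.
With no repressor bound, *ulmX* is transcribed.
So UlmX is produced and active.
MoO₄²⁻ is absent, so YilQ is active.
No repressor is bound and YilQ is active, so *sovU* is transcribed.
So SovU is produced and active.
Indole is absent, so HaxL is inactive.
No repressor is bound and SovU is active, so *temK* is transcribed.
So TemK is produced and active.
Glyoxylate is present, so ElnY is inactive.
No repressor is bound and TemK is active, so *yilS* is transcribed.
So YilS is produced and active.
RudV is produced constitutively and is active.
No repressor is bound and UlmX and YilS and RudV are active, so *sovB* is transcribed.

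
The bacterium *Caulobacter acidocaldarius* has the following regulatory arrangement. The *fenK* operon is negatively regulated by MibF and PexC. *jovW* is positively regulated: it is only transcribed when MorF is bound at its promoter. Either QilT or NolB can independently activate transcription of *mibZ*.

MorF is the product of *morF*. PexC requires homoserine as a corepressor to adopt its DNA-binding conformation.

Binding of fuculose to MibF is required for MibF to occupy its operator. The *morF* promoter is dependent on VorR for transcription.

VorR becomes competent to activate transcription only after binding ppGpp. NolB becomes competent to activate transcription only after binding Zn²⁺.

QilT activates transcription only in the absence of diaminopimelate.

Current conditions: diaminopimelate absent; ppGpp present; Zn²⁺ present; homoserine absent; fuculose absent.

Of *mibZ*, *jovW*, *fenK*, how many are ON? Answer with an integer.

3

Diaminopimelate is absent, so QilT is active.
Zn²⁺ is present, so NolB is active.
Activator QilT is present, so *mibZ* is transcribed.
→ *mibZ* is ON.
ppGpp is present, so VorR is active.
No repressor is bound and VorR is active, so *morF* is transcribed.
So MorF is produced and active.
No repressor is bound and MorF is active, so *jovW* is transcribed.
→ *jovW* is ON.
Fuculose is absent, so MibF is inactive.
Homoserine is absent, so PexC is inactive.
With no repressor bound, *fenK* is transcribed.
→ *fenK* is ON.
3 of the 3 genes are transcribed.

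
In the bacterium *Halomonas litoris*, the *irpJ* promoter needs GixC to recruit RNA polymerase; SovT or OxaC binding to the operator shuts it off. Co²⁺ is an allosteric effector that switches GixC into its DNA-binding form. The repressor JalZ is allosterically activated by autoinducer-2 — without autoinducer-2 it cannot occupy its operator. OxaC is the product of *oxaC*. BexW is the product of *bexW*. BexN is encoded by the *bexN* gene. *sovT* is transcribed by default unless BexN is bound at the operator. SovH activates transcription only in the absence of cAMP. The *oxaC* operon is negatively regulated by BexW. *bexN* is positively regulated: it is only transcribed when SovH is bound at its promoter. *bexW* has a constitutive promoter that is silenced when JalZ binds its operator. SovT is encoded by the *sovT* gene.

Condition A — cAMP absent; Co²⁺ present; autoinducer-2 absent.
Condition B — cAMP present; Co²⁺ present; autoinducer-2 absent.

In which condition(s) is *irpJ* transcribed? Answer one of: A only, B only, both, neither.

Condition A:
cAMP is absent, so SovH is active.
No repressor is bound and SovH is active, so *bexN* is transcribed.
So BexN is produced and active.
With repressor BexN bound, *sovT* is not transcribed.
So SovT is not produced.
Co²⁺ is present, so GixC is active.
Autoinducer-2 is absent, so JalZ is inactive.
With no repressor bound, *bexW* is transcribed.
So BexW is produced and active.
With repressor BexW bound, *oxaC* is not transcribed.
So OxaC is not produced.
No repressor is bound and GixC is active, so *irpJ* is transcribed.
→ *irpJ* is ON in A.
Condition B:
cAMP is present, so SovH is inactive.
Required activator SovH is absent, so *bexN* is not transcribed.
So BexN is not produced.
With no repressor bound, *sovT* is transcribed.
So SovT is produced and active.
Co²⁺ is present, so GixC is active.
Autoinducer-2 is absent, so JalZ is inactive.
With no repressor bound, *bexW* is transcribed.
So BexW is produced and active.
With repressor BexW bound, *oxaC* is not transcribed.
So OxaC is not produced.
With repressor SovT bound, *irpJ* is not transcribed.
→ *irpJ* is OFF in B.

A only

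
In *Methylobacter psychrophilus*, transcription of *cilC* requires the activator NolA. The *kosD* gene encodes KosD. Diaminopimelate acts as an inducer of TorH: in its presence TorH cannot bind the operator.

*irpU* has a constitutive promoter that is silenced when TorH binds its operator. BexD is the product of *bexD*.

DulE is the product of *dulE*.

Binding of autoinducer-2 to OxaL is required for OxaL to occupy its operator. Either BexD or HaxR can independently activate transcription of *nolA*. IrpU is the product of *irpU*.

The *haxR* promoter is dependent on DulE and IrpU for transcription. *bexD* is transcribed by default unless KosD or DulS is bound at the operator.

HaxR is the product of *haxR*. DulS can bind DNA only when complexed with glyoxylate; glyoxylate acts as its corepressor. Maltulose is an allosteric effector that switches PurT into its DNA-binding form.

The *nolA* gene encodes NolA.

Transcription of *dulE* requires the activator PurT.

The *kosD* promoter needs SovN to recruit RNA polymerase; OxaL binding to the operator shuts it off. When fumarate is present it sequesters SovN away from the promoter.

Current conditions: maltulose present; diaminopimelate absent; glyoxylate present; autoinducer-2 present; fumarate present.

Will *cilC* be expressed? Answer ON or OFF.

Fumarate is present, so SovN is inactive.
Autoinducer-2 is present, so OxaL is active.
With repressor OxaL bound, *kosD* is not transcribed.
So KosD is not produced.
Glyoxylate is present, so DulS is active.
With repressor DulS bound, *bexD* is not transcribed.
So BexD is not produced.
Maltulose is present, so PurT is active.
No repressor is bound and PurT is active, so *dulE* is transcribed.
So DulE is produced and active.
Diaminopimelate is absent, so TorH is active.
With repressor TorH bound, *irpU* is not transcribed.
So IrpU is not produced.
Required activator IrpU is absent, so *haxR* is not transcribed.
So HaxR is not produced.
No activator is available at the *nolA* promoter, so *nolA* is not transcribed.
So NolA is not produced.
Required activator NolA is absent, so *cilC* is not transcribed.

OFF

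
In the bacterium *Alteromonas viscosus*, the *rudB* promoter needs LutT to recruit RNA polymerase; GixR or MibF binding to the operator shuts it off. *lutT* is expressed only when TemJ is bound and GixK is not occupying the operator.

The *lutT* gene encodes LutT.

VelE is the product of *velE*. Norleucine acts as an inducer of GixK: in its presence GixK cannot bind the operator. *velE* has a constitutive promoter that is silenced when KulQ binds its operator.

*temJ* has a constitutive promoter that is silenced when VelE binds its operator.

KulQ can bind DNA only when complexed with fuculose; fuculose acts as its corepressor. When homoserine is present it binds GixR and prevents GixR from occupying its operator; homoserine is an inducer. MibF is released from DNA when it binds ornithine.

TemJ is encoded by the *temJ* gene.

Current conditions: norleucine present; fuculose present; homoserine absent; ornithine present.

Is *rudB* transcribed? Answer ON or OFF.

Norleucine is present, so GixK is inactive.
Fuculose is present, so KulQ is active.
With repressor KulQ bound, *velE* is not transcribed.
So VelE is not produced.
With no repressor bound, *temJ* is transcribed.
So TemJ is produced and active.
No repressor is bound and TemJ is active, so *lutT* is transcribed.
So LutT is produced and active.
Homoserine is absent, so GixR is active.
Ornithine is present, so MibF is inactive.
With repressor GixR bound, *rudB* is not transcribed.

OFF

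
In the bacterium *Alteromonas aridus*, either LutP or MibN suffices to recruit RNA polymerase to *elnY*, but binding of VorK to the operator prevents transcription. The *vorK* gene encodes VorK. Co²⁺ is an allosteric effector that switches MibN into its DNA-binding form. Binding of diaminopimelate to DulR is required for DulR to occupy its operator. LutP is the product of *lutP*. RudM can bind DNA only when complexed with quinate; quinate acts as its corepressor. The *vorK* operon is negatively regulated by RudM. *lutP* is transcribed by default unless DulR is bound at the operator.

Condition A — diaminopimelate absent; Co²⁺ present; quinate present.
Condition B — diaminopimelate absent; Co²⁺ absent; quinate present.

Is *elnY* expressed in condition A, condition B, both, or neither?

Condition A:
Diaminopimelate is absent, so DulR is inactive.
With no repressor bound, *lutP* is transcribed.
So LutP is produced and active.
Co²⁺ is present, so MibN is active.
Quinate is present, so RudM is active.
With repressor RudM bound, *vorK* is not transcribed.
So VorK is not produced.
Activator LutP is present, so *elnY* is transcribed.
→ *elnY* is ON in A.
Condition B:
Diaminopimelate is absent, so DulR is inactive.
With no repressor bound, *lutP* is transcribed.
So LutP is produced and active.
Co²⁺ is absent, so MibN is inactive.
Quinate is present, so RudM is active.
With repressor RudM bound, *vorK* is not transcribed.
So VorK is not produced.
Activator LutP is present, so *elnY* is transcribed.
→ *elnY* is ON in B.

both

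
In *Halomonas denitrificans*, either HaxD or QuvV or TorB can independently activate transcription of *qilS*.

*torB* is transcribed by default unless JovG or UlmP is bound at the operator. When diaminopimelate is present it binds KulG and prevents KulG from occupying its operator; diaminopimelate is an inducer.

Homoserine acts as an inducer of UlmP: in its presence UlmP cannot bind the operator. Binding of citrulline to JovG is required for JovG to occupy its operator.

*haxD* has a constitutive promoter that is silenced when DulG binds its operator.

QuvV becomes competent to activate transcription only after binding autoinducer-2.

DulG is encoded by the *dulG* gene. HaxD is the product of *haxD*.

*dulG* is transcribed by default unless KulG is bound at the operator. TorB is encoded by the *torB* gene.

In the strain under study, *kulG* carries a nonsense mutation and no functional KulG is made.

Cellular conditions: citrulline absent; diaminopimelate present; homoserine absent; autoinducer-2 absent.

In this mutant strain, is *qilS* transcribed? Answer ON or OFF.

OFF

KulG is non-functional in this strain, so it has no effect.
With no repressor bound, *dulG* is transcribed.
So DulG is produced and active.
With repressor DulG bound, *haxD* is not transcribed.
So HaxD is not produced.
Autoinducer-2 is absent, so QuvV is inactive.
Citrulline is absent, so JovG is inactive.
Homoserine is absent, so UlmP is active.
With repressor UlmP bound, *torB* is not transcribed.
So TorB is not produced.
No activator is available at the *qilS* promoter, so *qilS* is not transcribed.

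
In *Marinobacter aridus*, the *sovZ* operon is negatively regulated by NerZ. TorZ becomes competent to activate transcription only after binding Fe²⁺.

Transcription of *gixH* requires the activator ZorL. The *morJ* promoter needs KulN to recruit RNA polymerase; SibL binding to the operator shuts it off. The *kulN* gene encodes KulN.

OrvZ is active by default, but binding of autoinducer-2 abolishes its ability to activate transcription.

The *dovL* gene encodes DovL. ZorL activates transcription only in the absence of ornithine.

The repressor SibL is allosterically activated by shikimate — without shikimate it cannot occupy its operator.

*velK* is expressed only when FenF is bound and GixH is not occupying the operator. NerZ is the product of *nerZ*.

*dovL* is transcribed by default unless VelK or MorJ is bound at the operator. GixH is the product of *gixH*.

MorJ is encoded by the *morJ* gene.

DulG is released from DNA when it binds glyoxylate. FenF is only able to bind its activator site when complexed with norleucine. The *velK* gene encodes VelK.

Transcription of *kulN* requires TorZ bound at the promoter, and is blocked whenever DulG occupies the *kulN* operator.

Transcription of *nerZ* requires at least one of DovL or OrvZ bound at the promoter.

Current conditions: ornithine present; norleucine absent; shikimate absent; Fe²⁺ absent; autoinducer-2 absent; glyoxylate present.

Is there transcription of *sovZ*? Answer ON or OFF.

Ornithine is present, so ZorL is inactive.
Required activator ZorL is absent, so *gixH* is not transcribed.
So GixH is not produced.
Norleucine is absent, so FenF is inactive.
Required activator FenF is absent, so *velK* is not transcribed.
So VelK is not produced.
Shikimate is absent, so SibL is inactive.
Glyoxylate is present, so DulG is inactive.
Fe²⁺ is absent, so TorZ is inactive.
Required activator TorZ is absent, so *kulN* is not transcribed.
So KulN is not produced.
Required activator KulN is absent, so *morJ* is not transcribed.
So MorJ is not produced.
With no repressor bound, *dovL* is transcribed.
So DovL is produced and active.
Autoinducer-2 is absent, so OrvZ is active.
Activator DovL is present, so *nerZ* is transcribed.
So NerZ is produced and active.
With repressor NerZ bound, *sovZ* is not transcribed.

OFF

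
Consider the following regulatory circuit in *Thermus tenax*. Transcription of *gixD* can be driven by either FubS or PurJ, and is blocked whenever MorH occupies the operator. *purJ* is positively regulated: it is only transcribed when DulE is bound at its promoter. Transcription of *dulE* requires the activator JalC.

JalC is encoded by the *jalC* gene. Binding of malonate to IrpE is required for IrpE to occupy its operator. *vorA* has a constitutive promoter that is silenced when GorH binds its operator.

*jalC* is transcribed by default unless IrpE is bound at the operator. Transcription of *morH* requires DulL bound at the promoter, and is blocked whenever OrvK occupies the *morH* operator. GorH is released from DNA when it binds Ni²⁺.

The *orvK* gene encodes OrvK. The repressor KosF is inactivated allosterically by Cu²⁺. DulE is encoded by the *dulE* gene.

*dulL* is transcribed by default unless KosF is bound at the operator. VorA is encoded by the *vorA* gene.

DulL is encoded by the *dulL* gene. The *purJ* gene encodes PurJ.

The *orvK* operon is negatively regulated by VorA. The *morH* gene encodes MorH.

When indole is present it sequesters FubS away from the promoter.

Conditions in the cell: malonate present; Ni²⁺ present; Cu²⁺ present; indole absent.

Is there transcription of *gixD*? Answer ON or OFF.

OFF

Cu²⁺ is present, so KosF is inactive.
With no repressor bound, *dulL* is transcribed.
So DulL is produced and active.
Ni²⁺ is present, so GorH is inactive.
With no repressor bound, *vorA* is transcribed.
So VorA is produced and active.
With repressor VorA bound, *orvK* is not transcribed.
So OrvK is not produced.
No repressor is bound and DulL is active, so *morH* is transcribed.
So MorH is produced and active.
Indole is absent, so FubS is active.
Malonate is present, so IrpE is active.
With repressor IrpE bound, *jalC* is not transcribed.
So JalC is not produced.
Required activator JalC is absent, so *dulE* is not transcribed.
So DulE is not produced.
Required activator DulE is absent, so *purJ* is not transcribed.
So PurJ is not produced.
With repressor MorH bound, *gixD* is not transcribed.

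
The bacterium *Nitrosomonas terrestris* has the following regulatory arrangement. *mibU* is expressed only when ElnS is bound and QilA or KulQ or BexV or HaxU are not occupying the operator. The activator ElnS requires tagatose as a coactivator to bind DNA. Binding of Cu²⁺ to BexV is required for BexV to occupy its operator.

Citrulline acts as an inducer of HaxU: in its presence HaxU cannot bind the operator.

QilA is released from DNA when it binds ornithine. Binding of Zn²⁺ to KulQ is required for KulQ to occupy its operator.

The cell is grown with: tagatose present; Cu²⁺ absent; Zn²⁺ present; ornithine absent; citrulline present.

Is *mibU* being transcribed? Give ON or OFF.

OFF

Ornithine is absent, so QilA is active.
Zn²⁺ is present, so KulQ is active.
Cu²⁺ is absent, so BexV is inactive.
Citrulline is present, so HaxU is inactive.
Tagatose is present, so ElnS is active.
With repressor QilA bound, *mibU* is not transcribed.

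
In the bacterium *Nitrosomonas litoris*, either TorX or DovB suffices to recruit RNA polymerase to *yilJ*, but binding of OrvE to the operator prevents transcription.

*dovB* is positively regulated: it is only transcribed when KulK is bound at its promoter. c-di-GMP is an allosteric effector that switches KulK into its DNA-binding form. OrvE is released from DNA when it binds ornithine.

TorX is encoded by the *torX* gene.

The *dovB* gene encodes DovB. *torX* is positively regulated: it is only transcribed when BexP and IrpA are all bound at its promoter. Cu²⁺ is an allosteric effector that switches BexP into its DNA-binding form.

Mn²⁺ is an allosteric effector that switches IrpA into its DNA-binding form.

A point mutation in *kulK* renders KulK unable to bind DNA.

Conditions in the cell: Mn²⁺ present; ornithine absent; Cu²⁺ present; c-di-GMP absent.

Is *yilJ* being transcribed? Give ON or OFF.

OFF

Cu²⁺ is present, so BexP is active.
Mn²⁺ is present, so IrpA is active.
No repressor is bound and BexP and IrpA are active, so *torX* is transcribed.
So TorX is produced and active.
KulK is non-functional in this strain, so it has no effect.
Required activator KulK is absent, so *dovB* is not transcribed.
So DovB is not produced.
Ornithine is absent, so OrvE is active.
With repressor OrvE bound, *yilJ* is not transcribed.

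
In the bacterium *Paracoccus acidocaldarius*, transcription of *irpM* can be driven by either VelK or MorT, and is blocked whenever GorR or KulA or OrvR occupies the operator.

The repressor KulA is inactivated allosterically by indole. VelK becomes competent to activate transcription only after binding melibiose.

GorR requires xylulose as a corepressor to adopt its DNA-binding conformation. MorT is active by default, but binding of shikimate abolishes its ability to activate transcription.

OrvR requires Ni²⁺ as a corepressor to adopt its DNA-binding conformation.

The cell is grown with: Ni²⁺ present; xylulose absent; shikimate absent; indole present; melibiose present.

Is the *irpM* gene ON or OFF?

Xylulose is absent, so GorR is inactive.
Indole is present, so KulA is inactive.
Ni²⁺ is present, so OrvR is active.
Melibiose is present, so VelK is active.
Shikimate is absent, so MorT is active.
With repressor OrvR bound, *irpM* is not transcribed.

OFF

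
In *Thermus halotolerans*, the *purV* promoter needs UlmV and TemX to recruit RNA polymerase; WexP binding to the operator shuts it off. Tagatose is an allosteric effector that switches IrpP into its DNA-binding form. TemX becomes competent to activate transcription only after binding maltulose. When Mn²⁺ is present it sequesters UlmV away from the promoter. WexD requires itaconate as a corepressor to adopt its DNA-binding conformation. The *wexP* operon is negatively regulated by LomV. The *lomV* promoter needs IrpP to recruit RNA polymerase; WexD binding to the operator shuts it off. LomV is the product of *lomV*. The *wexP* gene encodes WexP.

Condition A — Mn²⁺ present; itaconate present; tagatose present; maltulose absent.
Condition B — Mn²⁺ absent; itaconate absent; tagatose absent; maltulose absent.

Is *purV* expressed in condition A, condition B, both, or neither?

Condition A:
Mn²⁺ is present, so UlmV is inactive.
Itaconate is present, so WexD is active.
Tagatose is present, so IrpP is active.
With repressor WexD bound, *lomV* is not transcribed.
So LomV is not produced.
With no repressor bound, *wexP* is transcribed.
So WexP is produced and active.
Maltulose is absent, so TemX is inactive.
With repressor WexP bound, *purV* is not transcribed.
→ *purV* is OFF in A.
Condition B:
Mn²⁺ is absent, so UlmV is active.
Itaconate is absent, so WexD is inactive.
Tagatose is absent, so IrpP is inactive.
Required activator IrpP is absent, so *lomV* is not transcribed.
So LomV is not produced.
With no repressor bound, *wexP* is transcribed.
So WexP is produced and active.
Maltulose is absent, so TemX is inactive.
With repressor WexP bound, *purV* is not transcribed.
→ *purV* is OFF in B.

neither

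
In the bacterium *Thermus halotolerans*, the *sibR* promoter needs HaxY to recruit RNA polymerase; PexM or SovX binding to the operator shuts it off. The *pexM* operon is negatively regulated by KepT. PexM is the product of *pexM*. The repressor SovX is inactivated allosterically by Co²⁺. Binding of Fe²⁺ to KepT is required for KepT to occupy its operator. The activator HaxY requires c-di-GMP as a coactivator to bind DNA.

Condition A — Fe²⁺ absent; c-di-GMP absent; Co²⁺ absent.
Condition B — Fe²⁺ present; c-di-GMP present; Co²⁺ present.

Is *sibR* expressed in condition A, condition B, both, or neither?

Condition A:
Fe²⁺ is absent, so KepT is inactive.
With no repressor bound, *pexM* is transcribed.
So PexM is produced and active.
c-di-GMP is absent, so HaxY is inactive.
Co²⁺ is absent, so SovX is active.
With repressor PexM bound, *sibR* is not transcribed.
→ *sibR* is OFF in A.
Condition B:
Fe²⁺ is present, so KepT is active.
With repressor KepT bound, *pexM* is not transcribed.
So PexM is not produced.
c-di-GMP is present, so HaxY is active.
Co²⁺ is present, so SovX is inactive.
No repressor is bound and HaxY is active, so *sibR* is transcribed.
→ *sibR* is ON in B.

B only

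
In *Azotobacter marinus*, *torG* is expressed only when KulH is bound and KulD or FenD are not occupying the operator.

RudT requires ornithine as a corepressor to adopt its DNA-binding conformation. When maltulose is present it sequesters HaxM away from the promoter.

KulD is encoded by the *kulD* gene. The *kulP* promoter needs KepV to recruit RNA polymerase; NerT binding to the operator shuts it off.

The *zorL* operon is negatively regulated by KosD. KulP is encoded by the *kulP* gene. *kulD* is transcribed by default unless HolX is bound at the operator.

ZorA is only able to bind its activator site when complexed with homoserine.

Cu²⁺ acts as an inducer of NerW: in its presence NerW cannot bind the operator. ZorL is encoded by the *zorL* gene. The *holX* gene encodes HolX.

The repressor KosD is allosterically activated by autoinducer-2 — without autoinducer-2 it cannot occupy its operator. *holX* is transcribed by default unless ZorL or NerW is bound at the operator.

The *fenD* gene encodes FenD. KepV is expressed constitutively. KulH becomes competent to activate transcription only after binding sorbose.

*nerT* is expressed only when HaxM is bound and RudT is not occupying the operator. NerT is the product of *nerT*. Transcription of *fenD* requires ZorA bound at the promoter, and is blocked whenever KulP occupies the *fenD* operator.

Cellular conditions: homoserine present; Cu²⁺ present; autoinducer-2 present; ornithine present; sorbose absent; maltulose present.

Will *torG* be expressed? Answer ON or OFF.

Sorbose is absent, so KulH is inactive.
Autoinducer-2 is present, so KosD is active.
With repressor KosD bound, *zorL* is not transcribed.
So ZorL is not produced.
Cu²⁺ is present, so NerW is inactive.
With no repressor bound, *holX* is transcribed.
So HolX is produced and active.
With repressor HolX bound, *kulD* is not transcribed.
So KulD is not produced.
KepV is produced constitutively and is active.
Maltulose is present, so HaxM is inactive.
Ornithine is present, so RudT is active.
With repressor RudT bound, *nerT* is not transcribed.
So NerT is not produced.
No repressor is bound and KepV is active, so *kulP* is transcribed.
So KulP is produced and active.
Homoserine is present, so ZorA is active.
With repressor KulP bound, *fenD* is not transcribed.
So FenD is not produced.
Required activator KulH is absent, so *torG* is not transcribed.

OFF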